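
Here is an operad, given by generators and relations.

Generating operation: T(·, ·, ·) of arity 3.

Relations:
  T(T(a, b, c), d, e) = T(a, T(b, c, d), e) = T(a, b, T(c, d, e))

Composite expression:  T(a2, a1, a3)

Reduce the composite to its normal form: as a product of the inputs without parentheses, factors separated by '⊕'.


a2 ⊕ a1 ⊕ a3

Key point: T is associative — brackets drop, the a-order remains.
T(a2, a1, a3) linearizes to a2 ⊕ a1 ⊕ a3


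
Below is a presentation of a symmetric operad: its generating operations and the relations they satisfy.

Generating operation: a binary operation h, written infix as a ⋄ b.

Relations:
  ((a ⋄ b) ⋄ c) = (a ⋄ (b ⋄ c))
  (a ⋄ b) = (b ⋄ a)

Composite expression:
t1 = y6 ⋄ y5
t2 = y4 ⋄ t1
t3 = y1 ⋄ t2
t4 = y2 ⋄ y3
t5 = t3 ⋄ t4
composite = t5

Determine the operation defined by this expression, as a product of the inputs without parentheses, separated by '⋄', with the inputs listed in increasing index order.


y1 ⋄ y2 ⋄ y3 ⋄ y4 ⋄ y5 ⋄ y6


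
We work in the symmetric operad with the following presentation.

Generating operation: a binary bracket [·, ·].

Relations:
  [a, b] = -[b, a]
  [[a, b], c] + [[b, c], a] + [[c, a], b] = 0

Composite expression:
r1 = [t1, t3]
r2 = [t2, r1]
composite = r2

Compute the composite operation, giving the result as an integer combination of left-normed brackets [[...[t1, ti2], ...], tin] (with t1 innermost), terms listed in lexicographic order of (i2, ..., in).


Expand each bracket as ab - ba; the t1-initial words give the coefficients.
Composite bracket: [t2, [t1, t3]]
Under [a, b] = ab - ba we get 4 signed associative words (2^2 = 4).
Only words starting with t1 matter:
  sign of t1t3t2 is -1, so it contributes -[[t1, t3], t2]

-[[t1, t3], t2]


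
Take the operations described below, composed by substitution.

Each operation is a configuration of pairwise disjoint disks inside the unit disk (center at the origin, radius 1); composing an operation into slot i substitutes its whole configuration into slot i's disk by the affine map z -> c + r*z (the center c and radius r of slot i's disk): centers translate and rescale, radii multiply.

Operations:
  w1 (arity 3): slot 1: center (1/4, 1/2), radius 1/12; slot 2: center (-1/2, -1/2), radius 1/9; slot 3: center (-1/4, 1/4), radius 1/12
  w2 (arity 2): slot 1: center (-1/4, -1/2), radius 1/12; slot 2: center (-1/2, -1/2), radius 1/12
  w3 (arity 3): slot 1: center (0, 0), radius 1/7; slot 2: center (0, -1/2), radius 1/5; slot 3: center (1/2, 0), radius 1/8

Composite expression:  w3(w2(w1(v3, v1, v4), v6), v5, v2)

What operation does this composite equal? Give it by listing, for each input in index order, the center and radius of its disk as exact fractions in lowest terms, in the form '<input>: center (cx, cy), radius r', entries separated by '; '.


Nesting under w3 composes maps z -> c + r*z down each v-path.
tracing v3 down its 3-map path: center (-11/336, -11/168), radius 1/1008
tracing v1 down its 3-map path: center (-1/24, -13/168), radius 1/756
tracing v4 down its 3-map path: center (-13/336, -23/336), radius 1/1008
tracing v6 down its 2-map path: center (-1/14, -1/14), radius 1/84
tracing v5 down its 1-map path: center (0, -1/2), radius 1/5
tracing v2 down its 1-map path: center (1/2, 0), radius 1/8

v1: center (-1/24, -13/168), radius 1/756; v2: center (1/2, 0), radius 1/8; v3: center (-11/336, -11/168), radius 1/1008; v4: center (-13/336, -23/336), radius 1/1008; v5: center (0, -1/2), radius 1/5; v6: center (-1/14, -1/14), radius 1/84


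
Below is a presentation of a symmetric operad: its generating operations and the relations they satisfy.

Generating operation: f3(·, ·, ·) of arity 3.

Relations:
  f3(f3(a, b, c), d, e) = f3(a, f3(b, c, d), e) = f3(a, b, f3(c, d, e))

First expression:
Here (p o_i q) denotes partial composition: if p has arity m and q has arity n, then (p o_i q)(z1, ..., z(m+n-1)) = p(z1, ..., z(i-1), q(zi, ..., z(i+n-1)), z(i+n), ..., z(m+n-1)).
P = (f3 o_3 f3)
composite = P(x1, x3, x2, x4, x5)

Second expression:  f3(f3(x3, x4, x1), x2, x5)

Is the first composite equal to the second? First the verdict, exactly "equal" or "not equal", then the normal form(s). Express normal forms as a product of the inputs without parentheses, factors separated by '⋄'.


not equal: they reduce to x1 ⋄ x3 ⋄ x2 ⋄ x4 ⋄ x5 and x3 ⋄ x4 ⋄ x1 ⋄ x2 ⋄ x5

Normal form of the first expression: x1 ⋄ x3 ⋄ x2 ⋄ x4 ⋄ x5
Normal form of the second expression: x3 ⋄ x4 ⋄ x1 ⋄ x2 ⋄ x5
The forms do not match — not equal.


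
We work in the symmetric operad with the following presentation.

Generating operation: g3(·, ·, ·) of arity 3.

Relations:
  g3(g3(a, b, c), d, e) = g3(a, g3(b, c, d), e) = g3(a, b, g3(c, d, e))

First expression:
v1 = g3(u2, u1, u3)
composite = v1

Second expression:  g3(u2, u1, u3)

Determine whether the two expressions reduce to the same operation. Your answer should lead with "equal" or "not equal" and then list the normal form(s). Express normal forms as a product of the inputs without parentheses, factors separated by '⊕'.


In normal form, the first expression is u2 ⊕ u1 ⊕ u3
In normal form, the second expression is u2 ⊕ u1 ⊕ u3
One common form — equal.

equal; the common form is u2 ⊕ u1 ⊕ u3


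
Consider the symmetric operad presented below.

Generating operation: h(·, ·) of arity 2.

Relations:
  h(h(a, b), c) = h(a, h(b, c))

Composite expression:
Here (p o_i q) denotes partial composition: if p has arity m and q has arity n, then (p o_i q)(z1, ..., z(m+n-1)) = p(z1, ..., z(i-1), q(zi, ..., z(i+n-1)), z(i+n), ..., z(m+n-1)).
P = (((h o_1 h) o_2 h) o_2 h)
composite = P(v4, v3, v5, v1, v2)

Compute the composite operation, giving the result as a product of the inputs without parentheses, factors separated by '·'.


v4 · v3 · v5 · v1 · v2

Every regrouping of h is equal, so read the v-inputs in written order.
h(v3, v5) linearizes to v3 · v5
h(h(v3, v5), v1) linearizes to v3 · v5 · v1
h(v4, h(h(v3, v5), v1)) linearizes to v4 · v3 · v5 · v1
h(h(v4, h(h(v3, v5), v1)), v2) linearizes to v4 · v3 · v5 · v1 · v2


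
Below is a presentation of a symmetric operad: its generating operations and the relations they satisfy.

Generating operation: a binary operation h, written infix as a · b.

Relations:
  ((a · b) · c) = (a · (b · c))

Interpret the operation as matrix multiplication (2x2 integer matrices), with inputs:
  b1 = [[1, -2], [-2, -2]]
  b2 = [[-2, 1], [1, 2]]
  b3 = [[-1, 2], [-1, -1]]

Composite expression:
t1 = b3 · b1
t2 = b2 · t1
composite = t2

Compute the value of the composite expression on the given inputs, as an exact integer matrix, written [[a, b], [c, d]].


[[11, 8], [-3, 6]]

(b3 · b1) = [[-5, -2], [1, 4]]
(b2 · (b3 · b1)) = [[11, 8], [-3, 6]]


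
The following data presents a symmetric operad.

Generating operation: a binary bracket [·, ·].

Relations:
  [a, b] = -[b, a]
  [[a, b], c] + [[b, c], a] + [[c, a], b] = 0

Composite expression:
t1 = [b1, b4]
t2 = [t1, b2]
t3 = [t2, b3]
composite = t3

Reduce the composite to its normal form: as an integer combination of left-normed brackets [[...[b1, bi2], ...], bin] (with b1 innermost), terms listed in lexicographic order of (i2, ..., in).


[[[b1, b4], b2], b3]

Left-normed coefficients sit on the b1-initial expansion words.
Composite bracket: [[[b1, b4], b2], b3]
Under [a, b] = ab - ba we get 8 signed associative words (2^3 = 8).
Only words starting with b1 matter:
  sign of b1b4b2b3 is +1, so it contributes +[[[b1, b4], b2], b3]


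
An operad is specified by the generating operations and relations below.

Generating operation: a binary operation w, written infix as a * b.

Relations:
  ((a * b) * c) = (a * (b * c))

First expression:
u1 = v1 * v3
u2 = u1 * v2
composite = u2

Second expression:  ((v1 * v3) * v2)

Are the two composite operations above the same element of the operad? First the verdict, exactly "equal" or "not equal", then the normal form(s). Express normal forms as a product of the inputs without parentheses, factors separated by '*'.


equal — both sides give v1 * v3 * v2

The first expression reduces to v1 * v3 * v2
The second expression reduces to v1 * v3 * v2
One common form — equal.


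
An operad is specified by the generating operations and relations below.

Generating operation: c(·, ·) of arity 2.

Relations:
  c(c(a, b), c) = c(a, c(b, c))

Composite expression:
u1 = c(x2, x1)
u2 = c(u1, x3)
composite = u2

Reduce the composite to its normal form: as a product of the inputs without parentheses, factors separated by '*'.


Every regrouping of c is equal, so read the x-inputs in written order.
c(x2, x1) flattens to x2 * x1
c(c(x2, x1), x3) flattens to x2 * x1 * x3

x2 * x1 * x3


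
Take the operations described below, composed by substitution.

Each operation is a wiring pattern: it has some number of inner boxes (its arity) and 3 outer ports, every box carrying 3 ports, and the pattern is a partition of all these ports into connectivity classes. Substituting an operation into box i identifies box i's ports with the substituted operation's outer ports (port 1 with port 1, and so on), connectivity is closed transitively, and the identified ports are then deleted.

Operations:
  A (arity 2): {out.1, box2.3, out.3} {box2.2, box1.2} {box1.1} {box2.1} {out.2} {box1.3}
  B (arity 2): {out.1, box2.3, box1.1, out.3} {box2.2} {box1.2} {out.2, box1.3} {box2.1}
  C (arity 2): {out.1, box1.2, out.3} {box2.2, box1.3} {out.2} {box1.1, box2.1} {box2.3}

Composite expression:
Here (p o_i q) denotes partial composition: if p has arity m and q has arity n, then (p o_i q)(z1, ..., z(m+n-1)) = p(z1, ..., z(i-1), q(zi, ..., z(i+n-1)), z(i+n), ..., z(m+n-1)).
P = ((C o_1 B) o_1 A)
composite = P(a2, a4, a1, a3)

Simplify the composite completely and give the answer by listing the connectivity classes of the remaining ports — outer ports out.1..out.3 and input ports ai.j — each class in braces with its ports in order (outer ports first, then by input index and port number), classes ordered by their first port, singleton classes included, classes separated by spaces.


{out.1, out.3, a1.3, a3.1, a3.2, a4.3} {out.2} {a1.1} {a1.2} {a2.1} {a2.2, a4.2} {a2.3} {a3.3} {a4.1}

Connectivity passes through glued C-boundaries; trace each wire chain.
stage A: inputs (a2, a4), connectivity {out.1, out.3, a4.3} {out.2} {a2.1} {a2.2, a4.2} {a2.3} {a4.1}, out.j its boundary
stage B: inputs (a2, a4, a1), connectivity {out.1, out.2, out.3, a1.3, a4.3} {a1.1} {a1.2} {a2.1} {a2.2, a4.2} {a2.3} {a4.1}, out.j its boundary
stage C: inputs (a2, a4, a1, a3), connectivity {out.1, out.3, a1.3, a3.1, a3.2, a4.3} {out.2} {a1.1} {a1.2} {a2.1} {a2.2, a4.2} {a2.3} {a3.3} {a4.1}, out.j its boundary


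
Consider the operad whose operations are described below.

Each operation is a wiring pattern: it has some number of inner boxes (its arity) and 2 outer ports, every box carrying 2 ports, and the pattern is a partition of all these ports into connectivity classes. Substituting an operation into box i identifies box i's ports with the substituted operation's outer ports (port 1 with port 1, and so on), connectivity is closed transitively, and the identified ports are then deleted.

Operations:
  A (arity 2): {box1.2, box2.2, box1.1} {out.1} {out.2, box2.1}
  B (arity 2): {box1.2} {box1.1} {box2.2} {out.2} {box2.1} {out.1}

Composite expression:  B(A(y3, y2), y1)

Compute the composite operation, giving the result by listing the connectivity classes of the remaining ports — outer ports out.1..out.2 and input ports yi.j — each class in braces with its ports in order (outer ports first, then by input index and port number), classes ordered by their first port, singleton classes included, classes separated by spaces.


{out.1} {out.2} {y1.1} {y1.2} {y2.1} {y2.2, y3.1, y3.2}

Connectivity passes through glued B-boundaries; trace each wire chain.
composing A on (y3, y2), with out.j its own outer ports: {out.1} {out.2, y2.1} {y2.2, y3.1, y3.2}
composing B on (y3, y2, y1), with out.j its own outer ports: {out.1} {out.2} {y1.1} {y1.2} {y2.1} {y2.2, y3.1, y3.2}


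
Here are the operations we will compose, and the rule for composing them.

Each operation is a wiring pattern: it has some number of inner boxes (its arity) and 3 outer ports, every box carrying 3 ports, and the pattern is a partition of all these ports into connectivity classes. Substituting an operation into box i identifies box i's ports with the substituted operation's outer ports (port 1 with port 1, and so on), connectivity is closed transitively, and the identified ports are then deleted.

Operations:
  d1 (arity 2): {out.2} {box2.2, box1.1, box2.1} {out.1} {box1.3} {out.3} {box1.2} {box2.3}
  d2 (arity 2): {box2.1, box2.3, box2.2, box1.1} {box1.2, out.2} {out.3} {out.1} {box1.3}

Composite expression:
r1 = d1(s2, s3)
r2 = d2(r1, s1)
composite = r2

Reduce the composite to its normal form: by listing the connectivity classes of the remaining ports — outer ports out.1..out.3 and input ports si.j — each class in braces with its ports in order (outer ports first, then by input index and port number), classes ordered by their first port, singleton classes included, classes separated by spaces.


{out.1} {out.2} {out.3} {s1.1, s1.2, s1.3} {s2.1, s3.1, s3.2} {s2.2} {s2.3} {s3.3}

After gluing at d2, chains via deleted ports link the s-ports.
after d1, the pattern on (s2, s3) reads {out.1} {out.2} {out.3} {s2.1, s3.1, s3.2} {s2.2} {s2.3} {s3.3} (out.j = its outer ports)
after d2, the pattern on (s2, s3, s1) reads {out.1} {out.2} {out.3} {s1.1, s1.2, s1.3} {s2.1, s3.1, s3.2} {s2.2} {s2.3} {s3.3} (out.j = its outer ports)


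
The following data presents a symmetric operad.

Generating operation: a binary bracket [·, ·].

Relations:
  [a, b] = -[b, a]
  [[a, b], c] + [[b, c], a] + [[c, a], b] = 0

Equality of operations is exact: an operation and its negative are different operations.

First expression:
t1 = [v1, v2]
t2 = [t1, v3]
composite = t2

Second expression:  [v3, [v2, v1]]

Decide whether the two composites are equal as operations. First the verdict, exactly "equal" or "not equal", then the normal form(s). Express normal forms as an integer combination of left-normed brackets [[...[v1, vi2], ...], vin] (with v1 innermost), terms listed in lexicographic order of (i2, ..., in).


equal; both compose to [[v1, v2], v3]

The first expression reduces to [[v1, v2], v3]
The second expression reduces to [[v1, v2], v3]
The forms coincide; equal.


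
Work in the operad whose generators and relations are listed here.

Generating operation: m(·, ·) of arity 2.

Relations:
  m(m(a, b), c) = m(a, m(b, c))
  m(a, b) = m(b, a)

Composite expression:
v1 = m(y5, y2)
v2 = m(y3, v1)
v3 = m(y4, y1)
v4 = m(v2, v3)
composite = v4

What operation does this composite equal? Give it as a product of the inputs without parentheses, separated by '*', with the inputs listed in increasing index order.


y1 * y2 * y3 * y4 * y5

Both nesting and order wash out for m; what remains is which y's occur.
m(y5, y2) unparenthesizes to y5 * y2
m(y3, m(y5, y2)) unparenthesizes to y3 * y5 * y2
m(y4, y1) unparenthesizes to y4 * y1
m(m(y3, m(y5, y2)), m(y4, y1)) unparenthesizes to y3 * y5 * y2 * y4 * y1
rearranged into index order: y1 * y2 * y3 * y4 * y5


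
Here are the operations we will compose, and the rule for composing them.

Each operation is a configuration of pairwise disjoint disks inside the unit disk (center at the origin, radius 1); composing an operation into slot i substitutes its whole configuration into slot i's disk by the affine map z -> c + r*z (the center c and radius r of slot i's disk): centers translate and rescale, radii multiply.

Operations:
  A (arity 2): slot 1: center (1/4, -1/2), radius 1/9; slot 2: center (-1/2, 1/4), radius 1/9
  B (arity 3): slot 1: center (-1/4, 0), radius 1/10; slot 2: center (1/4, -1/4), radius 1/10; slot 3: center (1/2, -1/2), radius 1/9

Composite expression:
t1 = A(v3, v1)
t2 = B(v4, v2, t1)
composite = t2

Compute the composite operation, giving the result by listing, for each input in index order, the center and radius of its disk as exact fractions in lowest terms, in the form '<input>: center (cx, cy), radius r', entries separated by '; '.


Affine substitution under B: radii multiply and v-centers shift.
v4: after 1 affine step, its disk has center (-1/4, 0), radius 1/10
v2: after 1 affine step, its disk has center (1/4, -1/4), radius 1/10
v3: after 2 affine steps, its disk has center (19/36, -5/9), radius 1/81
v1: after 2 affine steps, its disk has center (4/9, -17/36), radius 1/81

v1: center (4/9, -17/36), radius 1/81; v2: center (1/4, -1/4), radius 1/10; v3: center (19/36, -5/9), radius 1/81; v4: center (-1/4, 0), radius 1/10


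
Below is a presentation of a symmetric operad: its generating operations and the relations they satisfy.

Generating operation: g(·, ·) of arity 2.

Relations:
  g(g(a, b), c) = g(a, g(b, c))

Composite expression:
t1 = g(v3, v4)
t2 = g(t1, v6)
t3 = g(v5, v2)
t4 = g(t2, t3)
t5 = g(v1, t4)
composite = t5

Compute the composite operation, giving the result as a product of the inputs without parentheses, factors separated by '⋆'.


Under associativity of g, the answer is the v's in reading order.
g(v3, v4) reduces to v3 ⋆ v4
g(g(v3, v4), v6) reduces to v3 ⋆ v4 ⋆ v6
g(v5, v2) reduces to v5 ⋆ v2
g(g(g(v3, v4), v6), g(v5, v2)) reduces to v3 ⋆ v4 ⋆ v6 ⋆ v5 ⋆ v2
g(v1, g(g(g(v3, v4), v6), g(v5, v2))) reduces to v1 ⋆ v3 ⋆ v4 ⋆ v6 ⋆ v5 ⋆ v2

v1 ⋆ v3 ⋆ v4 ⋆ v6 ⋆ v5 ⋆ v2


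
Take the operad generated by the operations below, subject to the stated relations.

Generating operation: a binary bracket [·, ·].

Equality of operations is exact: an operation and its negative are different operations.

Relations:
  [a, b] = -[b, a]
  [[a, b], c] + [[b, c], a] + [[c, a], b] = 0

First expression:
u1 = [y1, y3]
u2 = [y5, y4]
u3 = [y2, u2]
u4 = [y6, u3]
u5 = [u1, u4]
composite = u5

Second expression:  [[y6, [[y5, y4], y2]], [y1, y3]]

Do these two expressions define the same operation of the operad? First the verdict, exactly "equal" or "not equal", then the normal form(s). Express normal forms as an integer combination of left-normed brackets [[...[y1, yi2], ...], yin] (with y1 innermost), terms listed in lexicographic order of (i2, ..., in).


Normal form of the first expression: [[[[[y1, y3], y2], y4], y5], y6] - [[[[[y1, y3], y2], y5], y4], y6] - [[[[[y1, y3], y4], y5], y2], y6] + [[[[[y1, y3], y5], y4], y2], y6] - [[[[[y1, y3], y6], y2], y4], y5] + [[[[[y1, y3], y6], y2], y5], y4] + [[[[[y1, y3], y6], y4], y5], y2] - [[[[[y1, y3], y6], y5], y4], y2]
Normal form of the second expression: [[[[[y1, y3], y2], y4], y5], y6] - [[[[[y1, y3], y2], y5], y4], y6] - [[[[[y1, y3], y4], y5], y2], y6] + [[[[[y1, y3], y5], y4], y2], y6] - [[[[[y1, y3], y6], y2], y4], y5] + [[[[[y1, y3], y6], y2], y5], y4] + [[[[[y1, y3], y6], y4], y5], y2] - [[[[[y1, y3], y6], y5], y4], y2]
The normal forms match — equal.

equal; the common form is [[[[[y1, y3], y2], y4], y5], y6] - [[[[[y1, y3], y2], y5], y4], y6] - [[[[[y1, y3], y4], y5], y2], y6] + [[[[[y1, y3], y5], y4], y2], y6] - [[[[[y1, y3], y6], y2], y4], y5] + [[[[[y1, y3], y6], y2], y5], y4] + [[[[[y1, y3], y6], y4], y5], y2] - [[[[[y1, y3], y6], y5], y4], y2]


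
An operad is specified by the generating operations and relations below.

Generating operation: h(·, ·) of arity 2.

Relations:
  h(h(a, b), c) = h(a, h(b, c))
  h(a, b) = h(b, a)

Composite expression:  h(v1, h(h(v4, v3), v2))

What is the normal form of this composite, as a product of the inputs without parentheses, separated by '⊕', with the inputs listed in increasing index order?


v1 ⊕ v2 ⊕ v3 ⊕ v4

Shape and order are irrelevant to h; the v-input set decides.
h(v4, v3) spells out as v4 ⊕ v3
h(h(v4, v3), v2) spells out as v4 ⊕ v3 ⊕ v2
h(v1, h(h(v4, v3), v2)) spells out as v1 ⊕ v4 ⊕ v3 ⊕ v2
commutativity sorts the factors: v1 ⊕ v2 ⊕ v3 ⊕ v4


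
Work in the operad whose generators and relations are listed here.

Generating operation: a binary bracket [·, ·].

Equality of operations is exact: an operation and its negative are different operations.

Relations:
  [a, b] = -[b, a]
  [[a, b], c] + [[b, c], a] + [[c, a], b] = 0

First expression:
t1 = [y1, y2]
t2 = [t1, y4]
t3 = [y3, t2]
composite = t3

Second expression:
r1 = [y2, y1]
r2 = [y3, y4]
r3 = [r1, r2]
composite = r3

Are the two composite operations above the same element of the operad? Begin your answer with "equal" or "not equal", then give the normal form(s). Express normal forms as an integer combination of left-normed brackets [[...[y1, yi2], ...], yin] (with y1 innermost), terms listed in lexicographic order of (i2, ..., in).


The first composite normalizes to -[[[y1, y2], y4], y3]
The second composite normalizes to -[[[y1, y2], y3], y4] + [[[y1, y2], y4], y3]
Distinct normal forms: not equal.

not equal; the first gives -[[[y1, y2], y4], y3] and the second -[[[y1, y2], y3], y4] + [[[y1, y2], y4], y3]


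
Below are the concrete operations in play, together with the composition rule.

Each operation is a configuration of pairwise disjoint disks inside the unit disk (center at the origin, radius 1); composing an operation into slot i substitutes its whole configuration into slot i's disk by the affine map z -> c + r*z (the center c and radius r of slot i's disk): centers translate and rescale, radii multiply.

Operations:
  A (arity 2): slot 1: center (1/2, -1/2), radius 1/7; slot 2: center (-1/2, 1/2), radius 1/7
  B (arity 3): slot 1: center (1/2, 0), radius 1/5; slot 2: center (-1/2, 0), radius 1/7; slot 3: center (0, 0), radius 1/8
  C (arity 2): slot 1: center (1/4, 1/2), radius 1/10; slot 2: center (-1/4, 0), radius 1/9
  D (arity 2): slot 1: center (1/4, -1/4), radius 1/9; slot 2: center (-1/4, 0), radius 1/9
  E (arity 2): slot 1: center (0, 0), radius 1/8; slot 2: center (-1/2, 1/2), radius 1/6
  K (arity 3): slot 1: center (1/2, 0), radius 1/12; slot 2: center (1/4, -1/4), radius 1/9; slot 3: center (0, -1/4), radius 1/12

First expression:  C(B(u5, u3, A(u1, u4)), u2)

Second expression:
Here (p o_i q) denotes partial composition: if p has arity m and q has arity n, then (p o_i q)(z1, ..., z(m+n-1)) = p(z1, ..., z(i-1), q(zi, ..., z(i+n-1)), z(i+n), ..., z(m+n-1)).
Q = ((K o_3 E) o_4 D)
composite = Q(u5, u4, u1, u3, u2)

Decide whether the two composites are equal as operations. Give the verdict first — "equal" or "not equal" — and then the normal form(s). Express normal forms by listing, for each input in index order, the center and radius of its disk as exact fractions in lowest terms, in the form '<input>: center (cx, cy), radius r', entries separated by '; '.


not equal: they reduce to u1: center (41/160, 79/160), radius 1/560; u2: center (-1/4, 0), radius 1/9; u3: center (1/5, 1/2), radius 1/70; u4: center (39/160, 81/160), radius 1/560; u5: center (3/10, 1/2), radius 1/50 and u1: center (0, -1/4), radius 1/96; u2: center (-13/288, -5/24), radius 1/648; u3: center (-11/288, -61/288), radius 1/648; u4: center (1/4, -1/4), radius 1/9; u5: center (1/2, 0), radius 1/12

Reducing the first expression gives u1: center (41/160, 79/160), radius 1/560; u2: center (-1/4, 0), radius 1/9; u3: center (1/5, 1/2), radius 1/70; u4: center (39/160, 81/160), radius 1/560; u5: center (3/10, 1/2), radius 1/50
Reducing the second expression gives u1: center (0, -1/4), radius 1/96; u2: center (-13/288, -5/24), radius 1/648; u3: center (-11/288, -61/288), radius 1/648; u4: center (1/4, -1/4), radius 1/9; u5: center (1/2, 0), radius 1/12
No match — not equal.


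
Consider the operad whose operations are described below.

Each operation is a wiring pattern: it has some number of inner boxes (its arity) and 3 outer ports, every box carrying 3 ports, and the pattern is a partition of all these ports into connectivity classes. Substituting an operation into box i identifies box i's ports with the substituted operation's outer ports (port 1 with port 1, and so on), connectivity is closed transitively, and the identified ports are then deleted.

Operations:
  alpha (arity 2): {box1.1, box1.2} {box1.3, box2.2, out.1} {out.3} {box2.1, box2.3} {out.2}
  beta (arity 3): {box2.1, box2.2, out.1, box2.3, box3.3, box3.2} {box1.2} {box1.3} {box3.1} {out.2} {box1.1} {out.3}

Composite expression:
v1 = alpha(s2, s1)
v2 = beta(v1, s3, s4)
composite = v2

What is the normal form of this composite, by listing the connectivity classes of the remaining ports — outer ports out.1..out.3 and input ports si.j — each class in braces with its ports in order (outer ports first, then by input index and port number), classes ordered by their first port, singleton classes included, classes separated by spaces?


{out.1, s3.1, s3.2, s3.3, s4.2, s4.3} {out.2} {out.3} {s1.1, s1.3} {s1.2, s2.3} {s2.1, s2.2} {s4.1}

Substituting into beta glues patterns; closure does the rest.
stage alpha: inputs (s2, s1), connectivity {out.1, s1.2, s2.3} {out.2} {out.3} {s1.1, s1.3} {s2.1, s2.2}, out.j its boundary
stage beta: inputs (s2, s1, s3, s4), connectivity {out.1, s3.1, s3.2, s3.3, s4.2, s4.3} {out.2} {out.3} {s1.1, s1.3} {s1.2, s2.3} {s2.1, s2.2} {s4.1}, out.j its boundary


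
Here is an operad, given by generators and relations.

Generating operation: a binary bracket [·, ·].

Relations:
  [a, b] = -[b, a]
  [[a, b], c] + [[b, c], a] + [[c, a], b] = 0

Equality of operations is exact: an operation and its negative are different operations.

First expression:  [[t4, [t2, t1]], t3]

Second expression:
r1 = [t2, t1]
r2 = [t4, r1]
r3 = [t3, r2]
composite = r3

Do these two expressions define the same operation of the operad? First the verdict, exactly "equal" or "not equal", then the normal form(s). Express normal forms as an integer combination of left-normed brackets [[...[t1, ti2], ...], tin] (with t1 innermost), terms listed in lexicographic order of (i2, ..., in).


not equal: they reduce to [[[t1, t2], t4], t3] and -[[[t1, t2], t4], t3]

In normal form, the first expression is [[[t1, t2], t4], t3]
In normal form, the second expression is -[[[t1, t2], t4], t3]
They disagree, so not equal.


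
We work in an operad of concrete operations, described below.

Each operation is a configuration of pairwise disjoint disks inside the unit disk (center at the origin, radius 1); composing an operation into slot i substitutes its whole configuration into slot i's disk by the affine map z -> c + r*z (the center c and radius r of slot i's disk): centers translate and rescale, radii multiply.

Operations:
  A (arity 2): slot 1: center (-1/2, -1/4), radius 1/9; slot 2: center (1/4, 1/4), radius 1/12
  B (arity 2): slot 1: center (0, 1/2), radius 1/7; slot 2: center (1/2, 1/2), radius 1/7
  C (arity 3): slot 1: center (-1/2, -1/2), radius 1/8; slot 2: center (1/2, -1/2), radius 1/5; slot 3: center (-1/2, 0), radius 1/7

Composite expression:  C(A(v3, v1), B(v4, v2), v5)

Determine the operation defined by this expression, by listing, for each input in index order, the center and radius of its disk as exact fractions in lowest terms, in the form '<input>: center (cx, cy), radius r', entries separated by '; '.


v1: center (-15/32, -15/32), radius 1/96; v2: center (3/5, -2/5), radius 1/35; v3: center (-9/16, -17/32), radius 1/72; v4: center (1/2, -2/5), radius 1/35; v5: center (-1/2, 0), radius 1/7

Each v-disk chains the slot maps above it in C; radii multiply.
for v3, the 2-step affine chain lands on center (-9/16, -17/32), radius 1/72
for v1, the 2-step affine chain lands on center (-15/32, -15/32), radius 1/96
for v4, the 2-step affine chain lands on center (1/2, -2/5), radius 1/35
for v2, the 2-step affine chain lands on center (3/5, -2/5), radius 1/35
for v5, the 1-step affine chain lands on center (-1/2, 0), radius 1/7


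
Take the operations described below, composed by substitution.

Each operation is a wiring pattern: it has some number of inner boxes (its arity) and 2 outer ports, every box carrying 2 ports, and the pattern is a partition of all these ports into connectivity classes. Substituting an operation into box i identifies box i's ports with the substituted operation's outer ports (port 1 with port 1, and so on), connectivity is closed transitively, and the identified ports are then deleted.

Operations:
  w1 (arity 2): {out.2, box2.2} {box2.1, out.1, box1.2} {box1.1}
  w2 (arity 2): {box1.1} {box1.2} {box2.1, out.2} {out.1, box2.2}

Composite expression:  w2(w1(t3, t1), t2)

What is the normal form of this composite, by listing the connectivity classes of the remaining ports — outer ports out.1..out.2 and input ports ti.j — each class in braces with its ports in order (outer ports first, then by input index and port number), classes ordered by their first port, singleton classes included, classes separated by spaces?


{out.1, t2.2} {out.2, t2.1} {t1.1, t3.2} {t1.2} {t3.1}

Connectivity passes through glued w2-boundaries; trace each wire chain.
after w1, the pattern on (t3, t1) reads {out.1, t1.1, t3.2} {out.2, t1.2} {t3.1} (out.j = its outer ports)
after w2, the pattern on (t3, t1, t2) reads {out.1, t2.2} {out.2, t2.1} {t1.1, t3.2} {t1.2} {t3.1} (out.j = its outer ports)


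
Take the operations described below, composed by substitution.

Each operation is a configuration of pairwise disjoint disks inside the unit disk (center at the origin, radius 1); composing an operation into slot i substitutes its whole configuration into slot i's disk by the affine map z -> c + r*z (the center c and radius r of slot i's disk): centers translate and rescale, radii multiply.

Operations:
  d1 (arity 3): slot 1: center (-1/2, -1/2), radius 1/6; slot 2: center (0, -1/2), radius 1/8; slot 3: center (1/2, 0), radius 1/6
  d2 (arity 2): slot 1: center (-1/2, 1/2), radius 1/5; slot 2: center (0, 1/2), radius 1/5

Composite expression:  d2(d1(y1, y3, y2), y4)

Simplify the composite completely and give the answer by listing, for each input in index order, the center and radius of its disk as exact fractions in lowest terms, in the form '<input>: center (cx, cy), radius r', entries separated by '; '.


y1: center (-3/5, 2/5), radius 1/30; y2: center (-2/5, 1/2), radius 1/30; y3: center (-1/2, 2/5), radius 1/40; y4: center (0, 1/2), radius 1/5


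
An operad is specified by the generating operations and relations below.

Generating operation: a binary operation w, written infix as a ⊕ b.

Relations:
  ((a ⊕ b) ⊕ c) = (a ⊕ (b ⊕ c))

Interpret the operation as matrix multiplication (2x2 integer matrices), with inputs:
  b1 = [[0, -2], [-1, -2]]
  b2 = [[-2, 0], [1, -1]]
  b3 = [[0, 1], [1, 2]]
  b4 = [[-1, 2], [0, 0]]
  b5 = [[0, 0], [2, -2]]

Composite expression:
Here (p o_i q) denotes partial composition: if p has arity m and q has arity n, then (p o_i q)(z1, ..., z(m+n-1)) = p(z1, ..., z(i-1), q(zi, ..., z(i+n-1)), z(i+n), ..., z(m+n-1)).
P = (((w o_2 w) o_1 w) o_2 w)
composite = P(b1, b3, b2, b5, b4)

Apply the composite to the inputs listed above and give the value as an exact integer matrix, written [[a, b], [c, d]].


[[-8, 16], [-10, 20]]


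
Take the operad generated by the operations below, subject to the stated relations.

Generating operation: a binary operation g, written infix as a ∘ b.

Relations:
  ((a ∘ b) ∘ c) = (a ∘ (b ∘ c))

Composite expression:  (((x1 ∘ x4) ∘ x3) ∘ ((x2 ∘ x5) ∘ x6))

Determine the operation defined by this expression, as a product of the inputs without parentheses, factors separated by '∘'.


x1 ∘ x4 ∘ x3 ∘ x2 ∘ x5 ∘ x6

Under associativity of g, the answer is the x's in reading order.
(x1 ∘ x4) flattens to x1 ∘ x4
((x1 ∘ x4) ∘ x3) flattens to x1 ∘ x4 ∘ x3
(x2 ∘ x5) flattens to x2 ∘ x5
((x2 ∘ x5) ∘ x6) flattens to x2 ∘ x5 ∘ x6
(((x1 ∘ x4) ∘ x3) ∘ ((x2 ∘ x5) ∘ x6)) flattens to x1 ∘ x4 ∘ x3 ∘ x2 ∘ x5 ∘ x6


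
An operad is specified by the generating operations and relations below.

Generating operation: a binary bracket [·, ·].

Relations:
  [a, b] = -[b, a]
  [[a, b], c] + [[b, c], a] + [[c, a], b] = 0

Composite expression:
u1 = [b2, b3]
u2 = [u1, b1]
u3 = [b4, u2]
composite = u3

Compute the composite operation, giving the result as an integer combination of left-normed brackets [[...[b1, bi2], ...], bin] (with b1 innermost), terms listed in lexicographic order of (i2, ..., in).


[[[b1, b2], b3], b4] - [[[b1, b3], b2], b4]

Expand each bracket as ab - ba; the b1-initial words give the coefficients.
Composite bracket: [b4, [[b2, b3], b1]]
Each bracket splits as ab - ba, giving 8 signed words (2^3 = 8).
The b1-initial words carry the normal form:
  b1b2b3b4 (sign +1) contributes +[[[b1, b2], b3], b4]
  b1b3b2b4 (sign -1) contributes -[[[b1, b3], b2], b4]


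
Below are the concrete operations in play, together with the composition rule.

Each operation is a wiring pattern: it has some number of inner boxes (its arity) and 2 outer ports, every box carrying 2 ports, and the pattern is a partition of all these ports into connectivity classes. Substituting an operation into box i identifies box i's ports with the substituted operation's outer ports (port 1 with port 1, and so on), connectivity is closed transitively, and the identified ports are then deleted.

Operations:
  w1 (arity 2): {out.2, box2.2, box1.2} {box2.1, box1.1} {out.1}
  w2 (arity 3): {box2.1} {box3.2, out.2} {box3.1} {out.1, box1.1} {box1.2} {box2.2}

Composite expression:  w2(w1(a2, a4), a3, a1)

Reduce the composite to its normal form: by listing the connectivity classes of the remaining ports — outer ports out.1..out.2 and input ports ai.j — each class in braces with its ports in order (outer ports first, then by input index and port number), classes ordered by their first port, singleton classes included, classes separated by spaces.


Two ports join when wires chain via w2-identified ports.
after w1, the pattern on (a2, a4) reads {out.1} {out.2, a2.2, a4.2} {a2.1, a4.1} (out.j = its outer ports)
after w2, the pattern on (a2, a4, a3, a1) reads {out.1} {out.2, a1.2} {a1.1} {a2.1, a4.1} {a2.2, a4.2} {a3.1} {a3.2} (out.j = its outer ports)

{out.1} {out.2, a1.2} {a1.1} {a2.1, a4.1} {a2.2, a4.2} {a3.1} {a3.2}


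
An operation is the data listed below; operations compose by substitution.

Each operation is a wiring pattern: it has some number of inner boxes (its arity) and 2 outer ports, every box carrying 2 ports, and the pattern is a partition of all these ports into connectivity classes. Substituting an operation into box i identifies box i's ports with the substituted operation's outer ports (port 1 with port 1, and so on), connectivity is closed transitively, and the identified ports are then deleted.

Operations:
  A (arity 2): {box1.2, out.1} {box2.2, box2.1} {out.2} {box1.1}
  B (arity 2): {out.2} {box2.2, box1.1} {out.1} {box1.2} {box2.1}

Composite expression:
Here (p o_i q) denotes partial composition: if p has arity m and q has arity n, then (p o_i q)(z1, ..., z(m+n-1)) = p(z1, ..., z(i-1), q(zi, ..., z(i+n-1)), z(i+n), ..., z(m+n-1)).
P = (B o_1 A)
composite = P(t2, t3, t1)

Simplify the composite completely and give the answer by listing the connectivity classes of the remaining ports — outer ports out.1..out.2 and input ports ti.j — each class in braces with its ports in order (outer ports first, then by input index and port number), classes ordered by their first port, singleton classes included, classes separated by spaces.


{out.1} {out.2} {t1.1} {t1.2, t2.2} {t2.1} {t3.1, t3.2}

Substituting into B glues patterns; closure does the rest.
stage A: inputs (t2, t3), connectivity {out.1, t2.2} {out.2} {t2.1} {t3.1, t3.2}, out.j its boundary
stage B: inputs (t2, t3, t1), connectivity {out.1} {out.2} {t1.1} {t1.2, t2.2} {t2.1} {t3.1, t3.2}, out.j its boundary


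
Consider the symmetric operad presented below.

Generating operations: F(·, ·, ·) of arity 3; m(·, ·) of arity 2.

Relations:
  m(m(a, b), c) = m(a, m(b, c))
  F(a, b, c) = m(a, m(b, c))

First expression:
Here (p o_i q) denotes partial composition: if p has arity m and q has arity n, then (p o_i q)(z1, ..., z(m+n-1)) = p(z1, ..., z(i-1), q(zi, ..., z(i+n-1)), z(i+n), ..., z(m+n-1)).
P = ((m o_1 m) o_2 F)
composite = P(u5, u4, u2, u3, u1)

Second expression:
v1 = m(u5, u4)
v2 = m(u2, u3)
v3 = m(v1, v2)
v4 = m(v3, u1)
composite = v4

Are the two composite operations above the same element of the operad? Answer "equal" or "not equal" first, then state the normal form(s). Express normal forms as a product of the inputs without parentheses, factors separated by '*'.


equal — both sides give u5 * u4 * u2 * u3 * u1

Reducing the first expression gives u5 * u4 * u2 * u3 * u1
Reducing the second expression gives u5 * u4 * u2 * u3 * u1
Identical normal forms: equal.


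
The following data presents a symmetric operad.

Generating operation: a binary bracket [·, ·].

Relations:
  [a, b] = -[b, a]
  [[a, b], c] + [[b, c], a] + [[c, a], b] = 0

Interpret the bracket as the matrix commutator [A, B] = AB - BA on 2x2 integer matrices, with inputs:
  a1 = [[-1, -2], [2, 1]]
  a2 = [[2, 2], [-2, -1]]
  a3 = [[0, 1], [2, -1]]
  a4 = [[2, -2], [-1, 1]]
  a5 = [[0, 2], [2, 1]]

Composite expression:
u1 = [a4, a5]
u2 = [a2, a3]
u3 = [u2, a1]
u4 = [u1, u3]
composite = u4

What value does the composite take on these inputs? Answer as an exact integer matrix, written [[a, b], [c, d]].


[[-22, 88], [-4, 22]]


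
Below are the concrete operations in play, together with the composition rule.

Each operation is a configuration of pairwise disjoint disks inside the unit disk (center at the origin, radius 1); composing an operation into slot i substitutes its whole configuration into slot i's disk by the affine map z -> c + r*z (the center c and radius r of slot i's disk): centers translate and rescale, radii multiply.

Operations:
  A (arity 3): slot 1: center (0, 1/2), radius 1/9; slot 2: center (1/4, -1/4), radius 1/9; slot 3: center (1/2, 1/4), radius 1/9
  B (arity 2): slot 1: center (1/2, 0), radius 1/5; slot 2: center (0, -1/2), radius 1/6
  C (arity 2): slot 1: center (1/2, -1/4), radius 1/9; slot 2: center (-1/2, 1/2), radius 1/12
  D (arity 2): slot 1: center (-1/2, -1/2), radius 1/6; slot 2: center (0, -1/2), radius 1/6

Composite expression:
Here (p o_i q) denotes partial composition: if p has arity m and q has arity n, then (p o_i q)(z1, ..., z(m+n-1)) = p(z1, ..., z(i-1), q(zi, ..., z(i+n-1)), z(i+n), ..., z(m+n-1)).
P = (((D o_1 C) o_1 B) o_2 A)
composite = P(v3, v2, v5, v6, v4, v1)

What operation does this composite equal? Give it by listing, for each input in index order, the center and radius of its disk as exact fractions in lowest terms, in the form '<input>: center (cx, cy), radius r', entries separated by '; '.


v1: center (0, -1/2), radius 1/6; v2: center (-5/12, -89/162), radius 1/2916; v3: center (-11/27, -13/24), radius 1/270; v4: center (-7/12, -5/12), radius 1/72; v5: center (-539/1296, -715/1296), radius 1/2916; v6: center (-269/648, -713/1296), radius 1/2916

Nesting under D composes maps z -> c + r*z down each v-path.
for v3, the 3-step affine chain lands on center (-11/27, -13/24), radius 1/270
for v2, the 4-step affine chain lands on center (-5/12, -89/162), radius 1/2916
for v5, the 4-step affine chain lands on center (-539/1296, -715/1296), radius 1/2916
for v6, the 4-step affine chain lands on center (-269/648, -713/1296), radius 1/2916
for v4, the 2-step affine chain lands on center (-7/12, -5/12), radius 1/72
for v1, the 1-step affine chain lands on center (0, -1/2), radius 1/6


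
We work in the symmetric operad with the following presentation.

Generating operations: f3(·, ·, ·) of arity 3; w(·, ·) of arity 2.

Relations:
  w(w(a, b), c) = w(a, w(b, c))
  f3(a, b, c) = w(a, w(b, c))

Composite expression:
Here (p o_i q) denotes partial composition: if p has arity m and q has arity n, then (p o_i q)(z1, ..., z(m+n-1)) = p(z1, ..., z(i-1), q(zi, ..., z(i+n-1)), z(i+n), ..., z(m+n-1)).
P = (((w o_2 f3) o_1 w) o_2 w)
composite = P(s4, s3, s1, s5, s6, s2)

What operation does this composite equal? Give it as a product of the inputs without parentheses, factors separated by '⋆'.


s4 ⋆ s3 ⋆ s1 ⋆ s5 ⋆ s6 ⋆ s2

Under associativity of w, the answer is the s's in reading order.
w(s3, s1) reduces to s3 ⋆ s1
w(s4, w(s3, s1)) reduces to s4 ⋆ s3 ⋆ s1
f3(s5, s6, s2) reduces to s5 ⋆ s6 ⋆ s2
w(w(s4, w(s3, s1)), f3(s5, s6, s2)) reduces to s4 ⋆ s3 ⋆ s1 ⋆ s5 ⋆ s6 ⋆ s2
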